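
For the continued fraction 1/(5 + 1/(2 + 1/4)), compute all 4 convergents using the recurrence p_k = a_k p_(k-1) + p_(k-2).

0/1, 1/5, 2/11, 9/49

Using the convergent recurrence p_i = a_i*p_{i-1} + p_{i-2}, q_i = a_i*q_{i-1} + q_{i-2} with p_{-2}=0, p_{-1}=1, q_{-2}=1, q_{-1}=0:
  i=0: a_0=0, p_0 = 0*1 + 0 = 0, q_0 = 0*0 + 1 = 1.
  i=1: a_1=5, p_1 = 5*0 + 1 = 1, q_1 = 5*1 + 0 = 5.
  i=2: a_2=2, p_2 = 2*1 + 0 = 2, q_2 = 2*5 + 1 = 11.
  i=3: a_3=4, p_3 = 4*2 + 1 = 9, q_3 = 4*11 + 5 = 49.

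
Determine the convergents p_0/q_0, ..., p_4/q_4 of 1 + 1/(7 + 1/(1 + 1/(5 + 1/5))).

1/1, 8/7, 9/8, 53/47, 274/243

Using the convergent recurrence p_i = a_i*p_{i-1} + p_{i-2}, q_i = a_i*q_{i-1} + q_{i-2} with p_{-2}=0, p_{-1}=1, q_{-2}=1, q_{-1}=0:
  i=0: a_0=1, p_0 = 1*1 + 0 = 1, q_0 = 1*0 + 1 = 1.
  i=1: a_1=7, p_1 = 7*1 + 1 = 8, q_1 = 7*1 + 0 = 7.
  i=2: a_2=1, p_2 = 1*8 + 1 = 9, q_2 = 1*7 + 1 = 8.
  i=3: a_3=5, p_3 = 5*9 + 8 = 53, q_3 = 5*8 + 7 = 47.
  i=4: a_4=5, p_4 = 5*53 + 9 = 274, q_4 = 5*47 + 8 = 243.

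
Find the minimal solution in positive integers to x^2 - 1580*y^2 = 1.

First expand sqrt(1580) as a continued fraction. With x_i = (sqrt(1580) + m_i)/d_i and (m_0, d_0) = (0, 1): a_0 = floor(sqrt(1580)) = 39, since 39^2 = 1521 <= 1580 < 1600 = 40^2.
Iterate m_{i+1} = d_i*a_i - m_i, d_{i+1} = (1580 - m_{i+1}^2)/d_i, a_{i+1} = floor((a_0 + m_{i+1})/d_{i+1}):
  m_1 = 1*39 - 0 = 39, d_1 = (1580 - 39^2)/1 = 59/1 = 59, a_1 = floor((39 + 39)/59) = 1.
  m_2 = 59*1 - 39 = 20, d_2 = (1580 - 20^2)/59 = 1180/59 = 20, a_2 = floor((39 + 20)/20) = 2.
  m_3 = 20*2 - 20 = 20, d_3 = (1580 - 20^2)/20 = 1180/20 = 59, a_3 = floor((39 + 20)/59) = 1.
  m_4 = 59*1 - 20 = 39, d_4 = (1580 - 39^2)/59 = 59/59 = 1, a_4 = floor((39 + 39)/1) = 78.
  m_5 = 1*78 - 39 = 39, d_5 = (1580 - 39^2)/1 = 59/1 = 59: (m_5, d_5) = (m_1, d_1) = (39, 59), so from here the quotients repeat a_1, ..., a_4; the period length is 4.
So sqrt(1580) = [39; (1, 2, 1, 78)] with period length k = 4.
k is even, so the fundamental solution of x^2 - 1580y^2 = 1 is (p_{k-1}, q_{k-1}) = (p_3, q_3); compute convergents through index 3.
Convergents (p_i = a_i*p_{i-1} + p_{i-2}, q_i = a_i*q_{i-1} + q_{i-2} with p_{-2}=0, p_{-1}=1, q_{-2}=1, q_{-1}=0):
  i=0: a_0=39, p_0 = 39*1 + 0 = 39, q_0 = 39*0 + 1 = 1.
  i=1: a_1=1, p_1 = 1*39 + 1 = 40, q_1 = 1*1 + 0 = 1.
  i=2: a_2=2, p_2 = 2*40 + 39 = 119, q_2 = 2*1 + 1 = 3.
  i=3: a_3=1, p_3 = 1*119 + 40 = 159, q_3 = 1*3 + 1 = 4.
Check: 159^2 - 1580*4^2 = 25281 - 25280 = 1, so (x, y) = (159, 4) solves the equation, and by the theorem it is the least positive solution.

(x, y) = (159, 4)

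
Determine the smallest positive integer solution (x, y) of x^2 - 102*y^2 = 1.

(x, y) = (101, 10)

First expand sqrt(102) as a continued fraction. With x_i = (sqrt(102) + m_i)/d_i and (m_0, d_0) = (0, 1): a_0 = floor(sqrt(102)) = 10, since 10^2 = 100 <= 102 < 121 = 11^2.
Iterate m_{i+1} = d_i*a_i - m_i, d_{i+1} = (102 - m_{i+1}^2)/d_i, a_{i+1} = floor((a_0 + m_{i+1})/d_{i+1}):
  m_1 = 1*10 - 0 = 10, d_1 = (102 - 10^2)/1 = 2/1 = 2, a_1 = floor((10 + 10)/2) = 10.
  m_2 = 2*10 - 10 = 10, d_2 = (102 - 10^2)/2 = 2/2 = 1, a_2 = floor((10 + 10)/1) = 20.
  m_3 = 1*20 - 10 = 10, d_3 = (102 - 10^2)/1 = 2/1 = 2: (m_3, d_3) = (m_1, d_1) = (10, 2), so from here the quotients repeat a_1, a_2; the period length is 2.
So sqrt(102) = [10; (10, 20)] with period length k = 2.
k is even, so the fundamental solution of x^2 - 102y^2 = 1 is (p_{k-1}, q_{k-1}) = (p_1, q_1); compute convergents through index 1.
Convergents (p_i = a_i*p_{i-1} + p_{i-2}, q_i = a_i*q_{i-1} + q_{i-2} with p_{-2}=0, p_{-1}=1, q_{-2}=1, q_{-1}=0):
  i=0: a_0=10, p_0 = 10*1 + 0 = 10, q_0 = 10*0 + 1 = 1.
  i=1: a_1=10, p_1 = 10*10 + 1 = 101, q_1 = 10*1 + 0 = 10.
Check: 101^2 - 102*10^2 = 10201 - 10200 = 1, so (x, y) = (101, 10) solves the equation, and by the theorem it is the least positive solution.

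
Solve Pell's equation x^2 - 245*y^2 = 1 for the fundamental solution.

(x, y) = (51841, 3312)

First expand sqrt(245) as a continued fraction. With x_i = (sqrt(245) + m_i)/d_i and (m_0, d_0) = (0, 1): a_0 = floor(sqrt(245)) = 15, since 15^2 = 225 <= 245 < 256 = 16^2.
Iterate m_{i+1} = d_i*a_i - m_i, d_{i+1} = (245 - m_{i+1}^2)/d_i, a_{i+1} = floor((a_0 + m_{i+1})/d_{i+1}):
  m_1 = 1*15 - 0 = 15, d_1 = (245 - 15^2)/1 = 20/1 = 20, a_1 = floor((15 + 15)/20) = 1.
  m_2 = 20*1 - 15 = 5, d_2 = (245 - 5^2)/20 = 220/20 = 11, a_2 = floor((15 + 5)/11) = 1.
  m_3 = 11*1 - 5 = 6, d_3 = (245 - 6^2)/11 = 209/11 = 19, a_3 = floor((15 + 6)/19) = 1.
  m_4 = 19*1 - 6 = 13, d_4 = (245 - 13^2)/19 = 76/19 = 4, a_4 = floor((15 + 13)/4) = 7.
  m_5 = 4*7 - 13 = 15, d_5 = (245 - 15^2)/4 = 20/4 = 5, a_5 = floor((15 + 15)/5) = 6.
  m_6 = 5*6 - 15 = 15, d_6 = (245 - 15^2)/5 = 20/5 = 4, a_6 = floor((15 + 15)/4) = 7.
  m_7 = 4*7 - 15 = 13, d_7 = (245 - 13^2)/4 = 76/4 = 19, a_7 = floor((15 + 13)/19) = 1.
  m_8 = 19*1 - 13 = 6, d_8 = (245 - 6^2)/19 = 209/19 = 11, a_8 = floor((15 + 6)/11) = 1.
  m_9 = 11*1 - 6 = 5, d_9 = (245 - 5^2)/11 = 220/11 = 20, a_9 = floor((15 + 5)/20) = 1.
  m_10 = 20*1 - 5 = 15, d_10 = (245 - 15^2)/20 = 20/20 = 1, a_10 = floor((15 + 15)/1) = 30.
  m_11 = 1*30 - 15 = 15, d_11 = (245 - 15^2)/1 = 20/1 = 20: (m_11, d_11) = (m_1, d_1) = (15, 20), so from here the quotients repeat a_1, ..., a_10; the period length is 10.
So sqrt(245) = [15; (1, 1, 1, 7, 6, 7, 1, 1, 1, 30)] with period length k = 10.
k is even, so the fundamental solution of x^2 - 245y^2 = 1 is (p_{k-1}, q_{k-1}) = (p_9, q_9); compute convergents through index 9.
Convergents (p_i = a_i*p_{i-1} + p_{i-2}, q_i = a_i*q_{i-1} + q_{i-2} with p_{-2}=0, p_{-1}=1, q_{-2}=1, q_{-1}=0):
  i=0: a_0=15, p_0 = 15*1 + 0 = 15, q_0 = 15*0 + 1 = 1.
  i=1: a_1=1, p_1 = 1*15 + 1 = 16, q_1 = 1*1 + 0 = 1.
  i=2: a_2=1, p_2 = 1*16 + 15 = 31, q_2 = 1*1 + 1 = 2.
  i=3: a_3=1, p_3 = 1*31 + 16 = 47, q_3 = 1*2 + 1 = 3.
  i=4: a_4=7, p_4 = 7*47 + 31 = 360, q_4 = 7*3 + 2 = 23.
  i=5: a_5=6, p_5 = 6*360 + 47 = 2207, q_5 = 6*23 + 3 = 141.
  i=6: a_6=7, p_6 = 7*2207 + 360 = 15809, q_6 = 7*141 + 23 = 1010.
  i=7: a_7=1, p_7 = 1*15809 + 2207 = 18016, q_7 = 1*1010 + 141 = 1151.
  i=8: a_8=1, p_8 = 1*18016 + 15809 = 33825, q_8 = 1*1151 + 1010 = 2161.
  i=9: a_9=1, p_9 = 1*33825 + 18016 = 51841, q_9 = 1*2161 + 1151 = 3312.
Check: 51841^2 - 245*3312^2 = 2687489281 - 2687489280 = 1, so (x, y) = (51841, 3312) solves the equation, and by the theorem it is the least positive solution.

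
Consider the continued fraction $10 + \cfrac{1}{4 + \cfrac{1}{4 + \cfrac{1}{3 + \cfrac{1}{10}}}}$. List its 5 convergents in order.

Using the convergent recurrence p_i = a_i*p_{i-1} + p_{i-2}, q_i = a_i*q_{i-1} + q_{i-2} with p_{-2}=0, p_{-1}=1, q_{-2}=1, q_{-1}=0:
  i=0: a_0=10, p_0 = 10*1 + 0 = 10, q_0 = 10*0 + 1 = 1.
  i=1: a_1=4, p_1 = 4*10 + 1 = 41, q_1 = 4*1 + 0 = 4.
  i=2: a_2=4, p_2 = 4*41 + 10 = 174, q_2 = 4*4 + 1 = 17.
  i=3: a_3=3, p_3 = 3*174 + 41 = 563, q_3 = 3*17 + 4 = 55.
  i=4: a_4=10, p_4 = 10*563 + 174 = 5804, q_4 = 10*55 + 17 = 567.

10/1, 41/4, 174/17, 563/55, 5804/567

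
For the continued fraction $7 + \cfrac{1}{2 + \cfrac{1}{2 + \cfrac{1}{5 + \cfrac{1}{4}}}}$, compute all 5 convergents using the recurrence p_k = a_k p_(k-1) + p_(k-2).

Using the convergent recurrence p_i = a_i*p_{i-1} + p_{i-2}, q_i = a_i*q_{i-1} + q_{i-2} with p_{-2}=0, p_{-1}=1, q_{-2}=1, q_{-1}=0:
  i=0: a_0=7, p_0 = 7*1 + 0 = 7, q_0 = 7*0 + 1 = 1.
  i=1: a_1=2, p_1 = 2*7 + 1 = 15, q_1 = 2*1 + 0 = 2.
  i=2: a_2=2, p_2 = 2*15 + 7 = 37, q_2 = 2*2 + 1 = 5.
  i=3: a_3=5, p_3 = 5*37 + 15 = 200, q_3 = 5*5 + 2 = 27.
  i=4: a_4=4, p_4 = 4*200 + 37 = 837, q_4 = 4*27 + 5 = 113.

7/1, 15/2, 37/5, 200/27, 837/113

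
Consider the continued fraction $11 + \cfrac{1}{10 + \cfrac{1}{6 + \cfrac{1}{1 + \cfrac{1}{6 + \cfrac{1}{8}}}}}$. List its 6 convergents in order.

11/1, 111/10, 677/61, 788/71, 5405/487, 44028/3967

Using the convergent recurrence p_i = a_i*p_{i-1} + p_{i-2}, q_i = a_i*q_{i-1} + q_{i-2} with p_{-2}=0, p_{-1}=1, q_{-2}=1, q_{-1}=0:
  i=0: a_0=11, p_0 = 11*1 + 0 = 11, q_0 = 11*0 + 1 = 1.
  i=1: a_1=10, p_1 = 10*11 + 1 = 111, q_1 = 10*1 + 0 = 10.
  i=2: a_2=6, p_2 = 6*111 + 11 = 677, q_2 = 6*10 + 1 = 61.
  i=3: a_3=1, p_3 = 1*677 + 111 = 788, q_3 = 1*61 + 10 = 71.
  i=4: a_4=6, p_4 = 6*788 + 677 = 5405, q_4 = 6*71 + 61 = 487.
  i=5: a_5=8, p_5 = 8*5405 + 788 = 44028, q_5 = 8*487 + 71 = 3967.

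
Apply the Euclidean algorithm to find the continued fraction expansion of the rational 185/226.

[0; 1, 4, 1, 1, 20]

Run the Euclidean algorithm on 185 and 226; the successive quotients are the partial quotients a_0, a_1, ... (each step inverts the fractional part left over by the previous one):
  185 = 0*226 + 185, so a_0 = 0.
  226 = 1*185 + 41, so a_1 = 1.
  185 = 4*41 + 21, so a_2 = 4.
  41 = 1*21 + 20, so a_3 = 1.
  21 = 1*20 + 1, so a_4 = 1.
  20 = 20*1 + 0, so a_5 = 20.
The remainder reaches 0 after 6 divisions, so the expansion has 6 partial quotients, read off in order.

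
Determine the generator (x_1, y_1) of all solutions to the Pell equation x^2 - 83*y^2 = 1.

(x, y) = (82, 9)

First expand sqrt(83) as a continued fraction. With x_i = (sqrt(83) + m_i)/d_i and (m_0, d_0) = (0, 1): a_0 = floor(sqrt(83)) = 9, since 9^2 = 81 <= 83 < 100 = 10^2.
Iterate m_{i+1} = d_i*a_i - m_i, d_{i+1} = (83 - m_{i+1}^2)/d_i, a_{i+1} = floor((a_0 + m_{i+1})/d_{i+1}):
  m_1 = 1*9 - 0 = 9, d_1 = (83 - 9^2)/1 = 2/1 = 2, a_1 = floor((9 + 9)/2) = 9.
  m_2 = 2*9 - 9 = 9, d_2 = (83 - 9^2)/2 = 2/2 = 1, a_2 = floor((9 + 9)/1) = 18.
  m_3 = 1*18 - 9 = 9, d_3 = (83 - 9^2)/1 = 2/1 = 2: (m_3, d_3) = (m_1, d_1) = (9, 2), so from here the quotients repeat a_1, a_2; the period length is 2.
So sqrt(83) = [9; (9, 18)] with period length k = 2.
k is even, so the fundamental solution of x^2 - 83y^2 = 1 is (p_{k-1}, q_{k-1}) = (p_1, q_1); compute convergents through index 1.
Convergents (p_i = a_i*p_{i-1} + p_{i-2}, q_i = a_i*q_{i-1} + q_{i-2} with p_{-2}=0, p_{-1}=1, q_{-2}=1, q_{-1}=0):
  i=0: a_0=9, p_0 = 9*1 + 0 = 9, q_0 = 9*0 + 1 = 1.
  i=1: a_1=9, p_1 = 9*9 + 1 = 82, q_1 = 9*1 + 0 = 9.
Check: 82^2 - 83*9^2 = 6724 - 6723 = 1, so (x, y) = (82, 9) solves the equation, and by the theorem it is the least positive solution.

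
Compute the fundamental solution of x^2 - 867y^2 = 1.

(x, y) = (70226, 2385)

First expand sqrt(867) as a continued fraction. With x_i = (sqrt(867) + m_i)/d_i and (m_0, d_0) = (0, 1): a_0 = floor(sqrt(867)) = 29, since 29^2 = 841 <= 867 < 900 = 30^2.
Iterate m_{i+1} = d_i*a_i - m_i, d_{i+1} = (867 - m_{i+1}^2)/d_i, a_{i+1} = floor((a_0 + m_{i+1})/d_{i+1}):
  m_1 = 1*29 - 0 = 29, d_1 = (867 - 29^2)/1 = 26/1 = 26, a_1 = floor((29 + 29)/26) = 2.
  m_2 = 26*2 - 29 = 23, d_2 = (867 - 23^2)/26 = 338/26 = 13, a_2 = floor((29 + 23)/13) = 4.
  m_3 = 13*4 - 23 = 29, d_3 = (867 - 29^2)/13 = 26/13 = 2, a_3 = floor((29 + 29)/2) = 29.
  m_4 = 2*29 - 29 = 29, d_4 = (867 - 29^2)/2 = 26/2 = 13, a_4 = floor((29 + 29)/13) = 4.
  m_5 = 13*4 - 29 = 23, d_5 = (867 - 23^2)/13 = 338/13 = 26, a_5 = floor((29 + 23)/26) = 2.
  m_6 = 26*2 - 23 = 29, d_6 = (867 - 29^2)/26 = 26/26 = 1, a_6 = floor((29 + 29)/1) = 58.
  m_7 = 1*58 - 29 = 29, d_7 = (867 - 29^2)/1 = 26/1 = 26: (m_7, d_7) = (m_1, d_1) = (29, 26), so from here the quotients repeat a_1, ..., a_6; the period length is 6.
So sqrt(867) = [29; (2, 4, 29, 4, 2, 58)] with period length k = 6.
k is even, so the fundamental solution of x^2 - 867y^2 = 1 is (p_{k-1}, q_{k-1}) = (p_5, q_5); compute convergents through index 5.
Convergents (p_i = a_i*p_{i-1} + p_{i-2}, q_i = a_i*q_{i-1} + q_{i-2} with p_{-2}=0, p_{-1}=1, q_{-2}=1, q_{-1}=0):
  i=0: a_0=29, p_0 = 29*1 + 0 = 29, q_0 = 29*0 + 1 = 1.
  i=1: a_1=2, p_1 = 2*29 + 1 = 59, q_1 = 2*1 + 0 = 2.
  i=2: a_2=4, p_2 = 4*59 + 29 = 265, q_2 = 4*2 + 1 = 9.
  i=3: a_3=29, p_3 = 29*265 + 59 = 7744, q_3 = 29*9 + 2 = 263.
  i=4: a_4=4, p_4 = 4*7744 + 265 = 31241, q_4 = 4*263 + 9 = 1061.
  i=5: a_5=2, p_5 = 2*31241 + 7744 = 70226, q_5 = 2*1061 + 263 = 2385.
Check: 70226^2 - 867*2385^2 = 4931691076 - 4931691075 = 1, so (x, y) = (70226, 2385) solves the equation, and by the theorem it is the least positive solution.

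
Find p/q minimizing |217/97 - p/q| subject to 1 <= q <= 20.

Expand x = 217/97 as a continued fraction with the Euclidean algorithm:
  217 = 2*97 + 23, so a_0 = 2.
  97 = 4*23 + 5, so a_1 = 4.
  23 = 4*5 + 3, so a_2 = 4.
  5 = 1*3 + 2, so a_3 = 1.
  3 = 1*2 + 1, so a_4 = 1.
  2 = 2*1 + 0, so a_5 = 2.
so x = [2; 4, 4, 1, 1, 2].
Convergents (p_i = a_i*p_{i-1} + p_{i-2}, q_i = a_i*q_{i-1} + q_{i-2} with p_{-2}=0, p_{-1}=1, q_{-2}=1, q_{-1}=0), until the denominator exceeds 20:
  i=0: a_0=2, p_0 = 2*1 + 0 = 2, q_0 = 2*0 + 1 = 1.
  i=1: a_1=4, p_1 = 4*2 + 1 = 9, q_1 = 4*1 + 0 = 4.
  i=2: a_2=4, p_2 = 4*9 + 2 = 38, q_2 = 4*4 + 1 = 17.
  i=3: a_3=1, p_3 = 1*38 + 9 = 47, q_3 = 1*17 + 4 = 21.
q_3 = 21 > 20, so the last convergent with denominator <= 20 is p_2/q_2 = 38/17.
The closest fraction with denominator <= 20 is either p_2/q_2 or the intermediate fraction (k*p_2 + p_1)/(k*q_2 + q_1) with the largest k >= 1 whose denominator stays <= 20; these approach x as k grows, and every other convergent or intermediate fraction in range is farther away.
Largest k: floor((20 - q_1)/q_2) = floor((20 - 4)/17) = 0.
Since k = 0, no intermediate fraction beyond p_2/q_2 has denominator <= 20, so the convergent 38/17 is the closest (its error is |217*17 - 38*97|/(97*17) = 3/1649).

38/17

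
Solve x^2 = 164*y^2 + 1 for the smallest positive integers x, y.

(x, y) = (2049, 160)

First expand sqrt(164) as a continued fraction. With x_i = (sqrt(164) + m_i)/d_i and (m_0, d_0) = (0, 1): a_0 = floor(sqrt(164)) = 12, since 12^2 = 144 <= 164 < 169 = 13^2.
Iterate m_{i+1} = d_i*a_i - m_i, d_{i+1} = (164 - m_{i+1}^2)/d_i, a_{i+1} = floor((a_0 + m_{i+1})/d_{i+1}):
  m_1 = 1*12 - 0 = 12, d_1 = (164 - 12^2)/1 = 20/1 = 20, a_1 = floor((12 + 12)/20) = 1.
  m_2 = 20*1 - 12 = 8, d_2 = (164 - 8^2)/20 = 100/20 = 5, a_2 = floor((12 + 8)/5) = 4.
  m_3 = 5*4 - 8 = 12, d_3 = (164 - 12^2)/5 = 20/5 = 4, a_3 = floor((12 + 12)/4) = 6.
  m_4 = 4*6 - 12 = 12, d_4 = (164 - 12^2)/4 = 20/4 = 5, a_4 = floor((12 + 12)/5) = 4.
  m_5 = 5*4 - 12 = 8, d_5 = (164 - 8^2)/5 = 100/5 = 20, a_5 = floor((12 + 8)/20) = 1.
  m_6 = 20*1 - 8 = 12, d_6 = (164 - 12^2)/20 = 20/20 = 1, a_6 = floor((12 + 12)/1) = 24.
  m_7 = 1*24 - 12 = 12, d_7 = (164 - 12^2)/1 = 20/1 = 20: (m_7, d_7) = (m_1, d_1) = (12, 20), so from here the quotients repeat a_1, ..., a_6; the period length is 6.
So sqrt(164) = [12; (1, 4, 6, 4, 1, 24)] with period length k = 6.
k is even, so the fundamental solution of x^2 - 164y^2 = 1 is (p_{k-1}, q_{k-1}) = (p_5, q_5); compute convergents through index 5.
Convergents (p_i = a_i*p_{i-1} + p_{i-2}, q_i = a_i*q_{i-1} + q_{i-2} with p_{-2}=0, p_{-1}=1, q_{-2}=1, q_{-1}=0):
  i=0: a_0=12, p_0 = 12*1 + 0 = 12, q_0 = 12*0 + 1 = 1.
  i=1: a_1=1, p_1 = 1*12 + 1 = 13, q_1 = 1*1 + 0 = 1.
  i=2: a_2=4, p_2 = 4*13 + 12 = 64, q_2 = 4*1 + 1 = 5.
  i=3: a_3=6, p_3 = 6*64 + 13 = 397, q_3 = 6*5 + 1 = 31.
  i=4: a_4=4, p_4 = 4*397 + 64 = 1652, q_4 = 4*31 + 5 = 129.
  i=5: a_5=1, p_5 = 1*1652 + 397 = 2049, q_5 = 1*129 + 31 = 160.
Check: 2049^2 - 164*160^2 = 4198401 - 4198400 = 1, so (x, y) = (2049, 160) solves the equation, and by the theorem it is the least positive solution.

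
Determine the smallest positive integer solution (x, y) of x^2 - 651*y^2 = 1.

(x, y) = (1735, 68)

First expand sqrt(651) as a continued fraction. With x_i = (sqrt(651) + m_i)/d_i and (m_0, d_0) = (0, 1): a_0 = floor(sqrt(651)) = 25, since 25^2 = 625 <= 651 < 676 = 26^2.
Iterate m_{i+1} = d_i*a_i - m_i, d_{i+1} = (651 - m_{i+1}^2)/d_i, a_{i+1} = floor((a_0 + m_{i+1})/d_{i+1}):
  m_1 = 1*25 - 0 = 25, d_1 = (651 - 25^2)/1 = 26/1 = 26, a_1 = floor((25 + 25)/26) = 1.
  m_2 = 26*1 - 25 = 1, d_2 = (651 - 1^2)/26 = 650/26 = 25, a_2 = floor((25 + 1)/25) = 1.
  m_3 = 25*1 - 1 = 24, d_3 = (651 - 24^2)/25 = 75/25 = 3, a_3 = floor((25 + 24)/3) = 16.
  m_4 = 3*16 - 24 = 24, d_4 = (651 - 24^2)/3 = 75/3 = 25, a_4 = floor((25 + 24)/25) = 1.
  m_5 = 25*1 - 24 = 1, d_5 = (651 - 1^2)/25 = 650/25 = 26, a_5 = floor((25 + 1)/26) = 1.
  m_6 = 26*1 - 1 = 25, d_6 = (651 - 25^2)/26 = 26/26 = 1, a_6 = floor((25 + 25)/1) = 50.
  m_7 = 1*50 - 25 = 25, d_7 = (651 - 25^2)/1 = 26/1 = 26: (m_7, d_7) = (m_1, d_1) = (25, 26), so from here the quotients repeat a_1, ..., a_6; the period length is 6.
So sqrt(651) = [25; (1, 1, 16, 1, 1, 50)] with period length k = 6.
k is even, so the fundamental solution of x^2 - 651y^2 = 1 is (p_{k-1}, q_{k-1}) = (p_5, q_5); compute convergents through index 5.
Convergents (p_i = a_i*p_{i-1} + p_{i-2}, q_i = a_i*q_{i-1} + q_{i-2} with p_{-2}=0, p_{-1}=1, q_{-2}=1, q_{-1}=0):
  i=0: a_0=25, p_0 = 25*1 + 0 = 25, q_0 = 25*0 + 1 = 1.
  i=1: a_1=1, p_1 = 1*25 + 1 = 26, q_1 = 1*1 + 0 = 1.
  i=2: a_2=1, p_2 = 1*26 + 25 = 51, q_2 = 1*1 + 1 = 2.
  i=3: a_3=16, p_3 = 16*51 + 26 = 842, q_3 = 16*2 + 1 = 33.
  i=4: a_4=1, p_4 = 1*842 + 51 = 893, q_4 = 1*33 + 2 = 35.
  i=5: a_5=1, p_5 = 1*893 + 842 = 1735, q_5 = 1*35 + 33 = 68.
Check: 1735^2 - 651*68^2 = 3010225 - 3010224 = 1, so (x, y) = (1735, 68) solves the equation, and by the theorem it is the least positive solution.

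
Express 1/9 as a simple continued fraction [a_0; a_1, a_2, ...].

Run the Euclidean algorithm on 1 and 9; the successive quotients are the partial quotients a_0, a_1, ... (each step inverts the fractional part left over by the previous one):
  1 = 0*9 + 1, so a_0 = 0.
  9 = 9*1 + 0, so a_1 = 9.
The remainder reaches 0 after 2 divisions, so the expansion has 2 partial quotients, read off in order.

[0; 9]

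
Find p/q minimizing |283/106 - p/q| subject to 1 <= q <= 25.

Expand x = 283/106 as a continued fraction with the Euclidean algorithm:
  283 = 2*106 + 71, so a_0 = 2.
  106 = 1*71 + 35, so a_1 = 1.
  71 = 2*35 + 1, so a_2 = 2.
  35 = 35*1 + 0, so a_3 = 35.
so x = [2; 1, 2, 35].
Convergents (p_i = a_i*p_{i-1} + p_{i-2}, q_i = a_i*q_{i-1} + q_{i-2} with p_{-2}=0, p_{-1}=1, q_{-2}=1, q_{-1}=0), until the denominator exceeds 25:
  i=0: a_0=2, p_0 = 2*1 + 0 = 2, q_0 = 2*0 + 1 = 1.
  i=1: a_1=1, p_1 = 1*2 + 1 = 3, q_1 = 1*1 + 0 = 1.
  i=2: a_2=2, p_2 = 2*3 + 2 = 8, q_2 = 2*1 + 1 = 3.
  i=3: a_3=35, p_3 = 35*8 + 3 = 283, q_3 = 35*3 + 1 = 106.
q_3 = 106 > 25, so the last convergent with denominator <= 25 is p_2/q_2 = 8/3.
The closest fraction with denominator <= 25 is either p_2/q_2 or the intermediate fraction (k*p_2 + p_1)/(k*q_2 + q_1) with the largest k >= 1 whose denominator stays <= 25; these approach x as k grows, and every other convergent or intermediate fraction in range is farther away.
Largest k: floor((25 - q_1)/q_2) = floor((25 - 1)/3) = 8.
That gives (8*8 + 3)/(8*3 + 1) = 67/25.
Compare the errors: |x - 8/3| = |283*3 - 8*106|/(106*3) = 1/318, and |x - 67/25| = |283*25 - 67*106|/(106*25) = 27/2650.
Cross-multiplying, 1*2650 = 2650 < 8586 = 27*318, so 1/318 is smaller: the convergent 8/3 is closer to x than 67/25.

8/3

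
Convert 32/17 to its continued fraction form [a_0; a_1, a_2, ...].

Run the Euclidean algorithm on 32 and 17; the successive quotients are the partial quotients a_0, a_1, ... (each step inverts the fractional part left over by the previous one):
  32 = 1*17 + 15, so a_0 = 1.
  17 = 1*15 + 2, so a_1 = 1.
  15 = 7*2 + 1, so a_2 = 7.
  2 = 2*1 + 0, so a_3 = 2.
The remainder reaches 0 after 4 divisions, so the expansion has 4 partial quotients, read off in order.

[1; 1, 7, 2]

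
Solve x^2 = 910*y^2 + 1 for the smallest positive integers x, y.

(x, y) = (181, 6)

First expand sqrt(910) as a continued fraction. With x_i = (sqrt(910) + m_i)/d_i and (m_0, d_0) = (0, 1): a_0 = floor(sqrt(910)) = 30, since 30^2 = 900 <= 910 < 961 = 31^2.
Iterate m_{i+1} = d_i*a_i - m_i, d_{i+1} = (910 - m_{i+1}^2)/d_i, a_{i+1} = floor((a_0 + m_{i+1})/d_{i+1}):
  m_1 = 1*30 - 0 = 30, d_1 = (910 - 30^2)/1 = 10/1 = 10, a_1 = floor((30 + 30)/10) = 6.
  m_2 = 10*6 - 30 = 30, d_2 = (910 - 30^2)/10 = 10/10 = 1, a_2 = floor((30 + 30)/1) = 60.
  m_3 = 1*60 - 30 = 30, d_3 = (910 - 30^2)/1 = 10/1 = 10: (m_3, d_3) = (m_1, d_1) = (30, 10), so from here the quotients repeat a_1, a_2; the period length is 2.
So sqrt(910) = [30; (6, 60)] with period length k = 2.
k is even, so the fundamental solution of x^2 - 910y^2 = 1 is (p_{k-1}, q_{k-1}) = (p_1, q_1); compute convergents through index 1.
Convergents (p_i = a_i*p_{i-1} + p_{i-2}, q_i = a_i*q_{i-1} + q_{i-2} with p_{-2}=0, p_{-1}=1, q_{-2}=1, q_{-1}=0):
  i=0: a_0=30, p_0 = 30*1 + 0 = 30, q_0 = 30*0 + 1 = 1.
  i=1: a_1=6, p_1 = 6*30 + 1 = 181, q_1 = 6*1 + 0 = 6.
Check: 181^2 - 910*6^2 = 32761 - 32760 = 1, so (x, y) = (181, 6) solves the equation, and by the theorem it is the least positive solution.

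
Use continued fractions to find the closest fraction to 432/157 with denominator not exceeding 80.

Expand x = 432/157 as a continued fraction with the Euclidean algorithm:
  432 = 2*157 + 118, so a_0 = 2.
  157 = 1*118 + 39, so a_1 = 1.
  118 = 3*39 + 1, so a_2 = 3.
  39 = 39*1 + 0, so a_3 = 39.
so x = [2; 1, 3, 39].
Convergents (p_i = a_i*p_{i-1} + p_{i-2}, q_i = a_i*q_{i-1} + q_{i-2} with p_{-2}=0, p_{-1}=1, q_{-2}=1, q_{-1}=0), until the denominator exceeds 80:
  i=0: a_0=2, p_0 = 2*1 + 0 = 2, q_0 = 2*0 + 1 = 1.
  i=1: a_1=1, p_1 = 1*2 + 1 = 3, q_1 = 1*1 + 0 = 1.
  i=2: a_2=3, p_2 = 3*3 + 2 = 11, q_2 = 3*1 + 1 = 4.
  i=3: a_3=39, p_3 = 39*11 + 3 = 432, q_3 = 39*4 + 1 = 157.
q_3 = 157 > 80, so the last convergent with denominator <= 80 is p_2/q_2 = 11/4.
The closest fraction with denominator <= 80 is either p_2/q_2 or the intermediate fraction (k*p_2 + p_1)/(k*q_2 + q_1) with the largest k >= 1 whose denominator stays <= 80; these approach x as k grows, and every other convergent or intermediate fraction in range is farther away.
Largest k: floor((80 - q_1)/q_2) = floor((80 - 1)/4) = 19.
That gives (19*11 + 3)/(19*4 + 1) = 212/77.
Compare the errors: |x - 11/4| = |432*4 - 11*157|/(157*4) = 1/628, and |x - 212/77| = |432*77 - 212*157|/(157*77) = 20/12089.
Cross-multiplying, 1*12089 = 12089 < 12560 = 20*628, so 1/628 is smaller: the convergent 11/4 is closer to x than 212/77.

11/4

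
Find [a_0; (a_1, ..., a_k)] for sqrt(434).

Write x_i = (sqrt(434) + m_i)/d_i with (m_0, d_0) = (0, 1). a_0 = floor(sqrt(434)) = 20, since 20^2 = 400 <= 434 < 441 = 21^2.
Iterate m_{i+1} = d_i*a_i - m_i, d_{i+1} = (434 - m_{i+1}^2)/d_i, a_{i+1} = floor((a_0 + m_{i+1})/d_{i+1}):
  m_1 = 1*20 - 0 = 20, d_1 = (434 - 20^2)/1 = 34/1 = 34, a_1 = floor((20 + 20)/34) = 1.
  m_2 = 34*1 - 20 = 14, d_2 = (434 - 14^2)/34 = 238/34 = 7, a_2 = floor((20 + 14)/7) = 4.
  m_3 = 7*4 - 14 = 14, d_3 = (434 - 14^2)/7 = 238/7 = 34, a_3 = floor((20 + 14)/34) = 1.
  m_4 = 34*1 - 14 = 20, d_4 = (434 - 20^2)/34 = 34/34 = 1, a_4 = floor((20 + 20)/1) = 40.
  m_5 = 1*40 - 20 = 20, d_5 = (434 - 20^2)/1 = 34/1 = 34: (m_5, d_5) = (m_1, d_1) = (20, 34), so from here the quotients repeat a_1, ..., a_4; the period length is 4.
Hence the expansion of sqrt(434) is a_0 = 20 followed by the repeating block 1, 4, 1, 40 (period 4).

[20; (1, 4, 1, 40)]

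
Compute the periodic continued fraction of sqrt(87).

Write x_i = (sqrt(87) + m_i)/d_i with (m_0, d_0) = (0, 1). a_0 = floor(sqrt(87)) = 9, since 9^2 = 81 <= 87 < 100 = 10^2.
Iterate m_{i+1} = d_i*a_i - m_i, d_{i+1} = (87 - m_{i+1}^2)/d_i, a_{i+1} = floor((a_0 + m_{i+1})/d_{i+1}):
  m_1 = 1*9 - 0 = 9, d_1 = (87 - 9^2)/1 = 6/1 = 6, a_1 = floor((9 + 9)/6) = 3.
  m_2 = 6*3 - 9 = 9, d_2 = (87 - 9^2)/6 = 6/6 = 1, a_2 = floor((9 + 9)/1) = 18.
  m_3 = 1*18 - 9 = 9, d_3 = (87 - 9^2)/1 = 6/1 = 6: (m_3, d_3) = (m_1, d_1) = (9, 6), so from here the quotients repeat a_1, a_2; the period length is 2.
Hence the expansion of sqrt(87) is a_0 = 9 followed by the repeating block 3, 18 (period 2).

[9; (3, 18)]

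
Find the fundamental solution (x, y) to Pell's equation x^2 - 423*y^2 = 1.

(x, y) = (4607, 224)

First expand sqrt(423) as a continued fraction. With x_i = (sqrt(423) + m_i)/d_i and (m_0, d_0) = (0, 1): a_0 = floor(sqrt(423)) = 20, since 20^2 = 400 <= 423 < 441 = 21^2.
Iterate m_{i+1} = d_i*a_i - m_i, d_{i+1} = (423 - m_{i+1}^2)/d_i, a_{i+1} = floor((a_0 + m_{i+1})/d_{i+1}):
  m_1 = 1*20 - 0 = 20, d_1 = (423 - 20^2)/1 = 23/1 = 23, a_1 = floor((20 + 20)/23) = 1.
  m_2 = 23*1 - 20 = 3, d_2 = (423 - 3^2)/23 = 414/23 = 18, a_2 = floor((20 + 3)/18) = 1.
  m_3 = 18*1 - 3 = 15, d_3 = (423 - 15^2)/18 = 198/18 = 11, a_3 = floor((20 + 15)/11) = 3.
  m_4 = 11*3 - 15 = 18, d_4 = (423 - 18^2)/11 = 99/11 = 9, a_4 = floor((20 + 18)/9) = 4.
  m_5 = 9*4 - 18 = 18, d_5 = (423 - 18^2)/9 = 99/9 = 11, a_5 = floor((20 + 18)/11) = 3.
  m_6 = 11*3 - 18 = 15, d_6 = (423 - 15^2)/11 = 198/11 = 18, a_6 = floor((20 + 15)/18) = 1.
  m_7 = 18*1 - 15 = 3, d_7 = (423 - 3^2)/18 = 414/18 = 23, a_7 = floor((20 + 3)/23) = 1.
  m_8 = 23*1 - 3 = 20, d_8 = (423 - 20^2)/23 = 23/23 = 1, a_8 = floor((20 + 20)/1) = 40.
  m_9 = 1*40 - 20 = 20, d_9 = (423 - 20^2)/1 = 23/1 = 23: (m_9, d_9) = (m_1, d_1) = (20, 23), so from here the quotients repeat a_1, ..., a_8; the period length is 8.
So sqrt(423) = [20; (1, 1, 3, 4, 3, 1, 1, 40)] with period length k = 8.
k is even, so the fundamental solution of x^2 - 423y^2 = 1 is (p_{k-1}, q_{k-1}) = (p_7, q_7); compute convergents through index 7.
Convergents (p_i = a_i*p_{i-1} + p_{i-2}, q_i = a_i*q_{i-1} + q_{i-2} with p_{-2}=0, p_{-1}=1, q_{-2}=1, q_{-1}=0):
  i=0: a_0=20, p_0 = 20*1 + 0 = 20, q_0 = 20*0 + 1 = 1.
  i=1: a_1=1, p_1 = 1*20 + 1 = 21, q_1 = 1*1 + 0 = 1.
  i=2: a_2=1, p_2 = 1*21 + 20 = 41, q_2 = 1*1 + 1 = 2.
  i=3: a_3=3, p_3 = 3*41 + 21 = 144, q_3 = 3*2 + 1 = 7.
  i=4: a_4=4, p_4 = 4*144 + 41 = 617, q_4 = 4*7 + 2 = 30.
  i=5: a_5=3, p_5 = 3*617 + 144 = 1995, q_5 = 3*30 + 7 = 97.
  i=6: a_6=1, p_6 = 1*1995 + 617 = 2612, q_6 = 1*97 + 30 = 127.
  i=7: a_7=1, p_7 = 1*2612 + 1995 = 4607, q_7 = 1*127 + 97 = 224.
Check: 4607^2 - 423*224^2 = 21224449 - 21224448 = 1, so (x, y) = (4607, 224) solves the equation, and by the theorem it is the least positive solution.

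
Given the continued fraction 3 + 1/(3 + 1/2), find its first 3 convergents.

3/1, 10/3, 23/7

Using the convergent recurrence p_i = a_i*p_{i-1} + p_{i-2}, q_i = a_i*q_{i-1} + q_{i-2} with p_{-2}=0, p_{-1}=1, q_{-2}=1, q_{-1}=0:
  i=0: a_0=3, p_0 = 3*1 + 0 = 3, q_0 = 3*0 + 1 = 1.
  i=1: a_1=3, p_1 = 3*3 + 1 = 10, q_1 = 3*1 + 0 = 3.
  i=2: a_2=2, p_2 = 2*10 + 3 = 23, q_2 = 2*3 + 1 = 7.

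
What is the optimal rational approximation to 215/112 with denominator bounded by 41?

Expand x = 215/112 as a continued fraction with the Euclidean algorithm:
  215 = 1*112 + 103, so a_0 = 1.
  112 = 1*103 + 9, so a_1 = 1.
  103 = 11*9 + 4, so a_2 = 11.
  9 = 2*4 + 1, so a_3 = 2.
  4 = 4*1 + 0, so a_4 = 4.
so x = [1; 1, 11, 2, 4].
Convergents (p_i = a_i*p_{i-1} + p_{i-2}, q_i = a_i*q_{i-1} + q_{i-2} with p_{-2}=0, p_{-1}=1, q_{-2}=1, q_{-1}=0), until the denominator exceeds 41:
  i=0: a_0=1, p_0 = 1*1 + 0 = 1, q_0 = 1*0 + 1 = 1.
  i=1: a_1=1, p_1 = 1*1 + 1 = 2, q_1 = 1*1 + 0 = 1.
  i=2: a_2=11, p_2 = 11*2 + 1 = 23, q_2 = 11*1 + 1 = 12.
  i=3: a_3=2, p_3 = 2*23 + 2 = 48, q_3 = 2*12 + 1 = 25.
  i=4: a_4=4, p_4 = 4*48 + 23 = 215, q_4 = 4*25 + 12 = 112.
q_4 = 112 > 41, so the last convergent with denominator <= 41 is p_3/q_3 = 48/25.
The closest fraction with denominator <= 41 is either p_3/q_3 or the intermediate fraction (k*p_3 + p_2)/(k*q_3 + q_2) with the largest k >= 1 whose denominator stays <= 41; these approach x as k grows, and every other convergent or intermediate fraction in range is farther away.
Largest k: floor((41 - q_2)/q_3) = floor((41 - 12)/25) = 1.
That gives (1*48 + 23)/(1*25 + 12) = 71/37.
Compare the errors: |x - 48/25| = |215*25 - 48*112|/(112*25) = 1/2800, and |x - 71/37| = |215*37 - 71*112|/(112*37) = 3/4144.
Cross-multiplying, 1*4144 = 4144 < 8400 = 3*2800, so 1/2800 is smaller: the convergent 48/25 is closer to x than 71/37.

48/25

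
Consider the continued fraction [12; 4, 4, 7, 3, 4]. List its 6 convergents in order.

12/1, 49/4, 208/17, 1505/123, 4723/386, 20397/1667

Using the convergent recurrence p_i = a_i*p_{i-1} + p_{i-2}, q_i = a_i*q_{i-1} + q_{i-2} with p_{-2}=0, p_{-1}=1, q_{-2}=1, q_{-1}=0:
  i=0: a_0=12, p_0 = 12*1 + 0 = 12, q_0 = 12*0 + 1 = 1.
  i=1: a_1=4, p_1 = 4*12 + 1 = 49, q_1 = 4*1 + 0 = 4.
  i=2: a_2=4, p_2 = 4*49 + 12 = 208, q_2 = 4*4 + 1 = 17.
  i=3: a_3=7, p_3 = 7*208 + 49 = 1505, q_3 = 7*17 + 4 = 123.
  i=4: a_4=3, p_4 = 3*1505 + 208 = 4723, q_4 = 3*123 + 17 = 386.
  i=5: a_5=4, p_5 = 4*4723 + 1505 = 20397, q_5 = 4*386 + 123 = 1667.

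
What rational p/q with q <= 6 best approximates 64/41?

Expand x = 64/41 as a continued fraction with the Euclidean algorithm:
  64 = 1*41 + 23, so a_0 = 1.
  41 = 1*23 + 18, so a_1 = 1.
  23 = 1*18 + 5, so a_2 = 1.
  18 = 3*5 + 3, so a_3 = 3.
  5 = 1*3 + 2, so a_4 = 1.
  3 = 1*2 + 1, so a_5 = 1.
  2 = 2*1 + 0, so a_6 = 2.
so x = [1; 1, 1, 3, 1, 1, 2].
Convergents (p_i = a_i*p_{i-1} + p_{i-2}, q_i = a_i*q_{i-1} + q_{i-2} with p_{-2}=0, p_{-1}=1, q_{-2}=1, q_{-1}=0), until the denominator exceeds 6:
  i=0: a_0=1, p_0 = 1*1 + 0 = 1, q_0 = 1*0 + 1 = 1.
  i=1: a_1=1, p_1 = 1*1 + 1 = 2, q_1 = 1*1 + 0 = 1.
  i=2: a_2=1, p_2 = 1*2 + 1 = 3, q_2 = 1*1 + 1 = 2.
  i=3: a_3=3, p_3 = 3*3 + 2 = 11, q_3 = 3*2 + 1 = 7.
q_3 = 7 > 6, so the last convergent with denominator <= 6 is p_2/q_2 = 3/2.
The closest fraction with denominator <= 6 is either p_2/q_2 or the intermediate fraction (k*p_2 + p_1)/(k*q_2 + q_1) with the largest k >= 1 whose denominator stays <= 6; these approach x as k grows, and every other convergent or intermediate fraction in range is farther away.
Largest k: floor((6 - q_1)/q_2) = floor((6 - 1)/2) = 2.
That gives (2*3 + 2)/(2*2 + 1) = 8/5.
Compare the errors: |x - 3/2| = |64*2 - 3*41|/(41*2) = 5/82, and |x - 8/5| = |64*5 - 8*41|/(41*5) = 8/205.
Cross-multiplying, 8*82 = 656 < 1025 = 5*205, so 8/205 is smaller: the intermediate fraction 8/5 is closer to x than 3/2.

8/5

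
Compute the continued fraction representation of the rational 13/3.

Run the Euclidean algorithm on 13 and 3; the successive quotients are the partial quotients a_0, a_1, ... (each step inverts the fractional part left over by the previous one):
  13 = 4*3 + 1, so a_0 = 4.
  3 = 3*1 + 0, so a_1 = 3.
The remainder reaches 0 after 2 divisions, so the expansion has 2 partial quotients, read off in order.

[4; 3]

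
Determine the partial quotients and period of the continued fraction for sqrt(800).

Write x_i = (sqrt(800) + m_i)/d_i with (m_0, d_0) = (0, 1). a_0 = floor(sqrt(800)) = 28, since 28^2 = 784 <= 800 < 841 = 29^2.
Iterate m_{i+1} = d_i*a_i - m_i, d_{i+1} = (800 - m_{i+1}^2)/d_i, a_{i+1} = floor((a_0 + m_{i+1})/d_{i+1}):
  m_1 = 1*28 - 0 = 28, d_1 = (800 - 28^2)/1 = 16/1 = 16, a_1 = floor((28 + 28)/16) = 3.
  m_2 = 16*3 - 28 = 20, d_2 = (800 - 20^2)/16 = 400/16 = 25, a_2 = floor((28 + 20)/25) = 1.
  m_3 = 25*1 - 20 = 5, d_3 = (800 - 5^2)/25 = 775/25 = 31, a_3 = floor((28 + 5)/31) = 1.
  m_4 = 31*1 - 5 = 26, d_4 = (800 - 26^2)/31 = 124/31 = 4, a_4 = floor((28 + 26)/4) = 13.
  m_5 = 4*13 - 26 = 26, d_5 = (800 - 26^2)/4 = 124/4 = 31, a_5 = floor((28 + 26)/31) = 1.
  m_6 = 31*1 - 26 = 5, d_6 = (800 - 5^2)/31 = 775/31 = 25, a_6 = floor((28 + 5)/25) = 1.
  m_7 = 25*1 - 5 = 20, d_7 = (800 - 20^2)/25 = 400/25 = 16, a_7 = floor((28 + 20)/16) = 3.
  m_8 = 16*3 - 20 = 28, d_8 = (800 - 28^2)/16 = 16/16 = 1, a_8 = floor((28 + 28)/1) = 56.
  m_9 = 1*56 - 28 = 28, d_9 = (800 - 28^2)/1 = 16/1 = 16: (m_9, d_9) = (m_1, d_1) = (28, 16), so from here the quotients repeat a_1, ..., a_8; the period length is 8.
Hence the expansion of sqrt(800) is a_0 = 28 followed by the repeating block 3, 1, 1, 13, 1, 1, 3, 56 (period 8).

[28; (3, 1, 1, 13, 1, 1, 3, 56)]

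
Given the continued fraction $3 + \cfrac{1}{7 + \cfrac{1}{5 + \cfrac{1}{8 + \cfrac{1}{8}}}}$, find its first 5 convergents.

3/1, 22/7, 113/36, 926/295, 7521/2396

Using the convergent recurrence p_i = a_i*p_{i-1} + p_{i-2}, q_i = a_i*q_{i-1} + q_{i-2} with p_{-2}=0, p_{-1}=1, q_{-2}=1, q_{-1}=0:
  i=0: a_0=3, p_0 = 3*1 + 0 = 3, q_0 = 3*0 + 1 = 1.
  i=1: a_1=7, p_1 = 7*3 + 1 = 22, q_1 = 7*1 + 0 = 7.
  i=2: a_2=5, p_2 = 5*22 + 3 = 113, q_2 = 5*7 + 1 = 36.
  i=3: a_3=8, p_3 = 8*113 + 22 = 926, q_3 = 8*36 + 7 = 295.
  i=4: a_4=8, p_4 = 8*926 + 113 = 7521, q_4 = 8*295 + 36 = 2396.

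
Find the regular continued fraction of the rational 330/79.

Run the Euclidean algorithm on 330 and 79; the successive quotients are the partial quotients a_0, a_1, ... (each step inverts the fractional part left over by the previous one):
  330 = 4*79 + 14, so a_0 = 4.
  79 = 5*14 + 9, so a_1 = 5.
  14 = 1*9 + 5, so a_2 = 1.
  9 = 1*5 + 4, so a_3 = 1.
  5 = 1*4 + 1, so a_4 = 1.
  4 = 4*1 + 0, so a_5 = 4.
The remainder reaches 0 after 6 divisions, so the expansion has 6 partial quotients, read off in order.

[4; 5, 1, 1, 1, 4]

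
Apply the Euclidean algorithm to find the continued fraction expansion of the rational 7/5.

Run the Euclidean algorithm on 7 and 5; the successive quotients are the partial quotients a_0, a_1, ... (each step inverts the fractional part left over by the previous one):
  7 = 1*5 + 2, so a_0 = 1.
  5 = 2*2 + 1, so a_1 = 2.
  2 = 2*1 + 0, so a_2 = 2.
The remainder reaches 0 after 3 divisions, so the expansion has 3 partial quotients, read off in order.

[1; 2, 2]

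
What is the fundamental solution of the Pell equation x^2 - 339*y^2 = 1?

First expand sqrt(339) as a continued fraction. With x_i = (sqrt(339) + m_i)/d_i and (m_0, d_0) = (0, 1): a_0 = floor(sqrt(339)) = 18, since 18^2 = 324 <= 339 < 361 = 19^2.
Iterate m_{i+1} = d_i*a_i - m_i, d_{i+1} = (339 - m_{i+1}^2)/d_i, a_{i+1} = floor((a_0 + m_{i+1})/d_{i+1}):
  m_1 = 1*18 - 0 = 18, d_1 = (339 - 18^2)/1 = 15/1 = 15, a_1 = floor((18 + 18)/15) = 2.
  m_2 = 15*2 - 18 = 12, d_2 = (339 - 12^2)/15 = 195/15 = 13, a_2 = floor((18 + 12)/13) = 2.
  m_3 = 13*2 - 12 = 14, d_3 = (339 - 14^2)/13 = 143/13 = 11, a_3 = floor((18 + 14)/11) = 2.
  m_4 = 11*2 - 14 = 8, d_4 = (339 - 8^2)/11 = 275/11 = 25, a_4 = floor((18 + 8)/25) = 1.
  m_5 = 25*1 - 8 = 17, d_5 = (339 - 17^2)/25 = 50/25 = 2, a_5 = floor((18 + 17)/2) = 17.
  m_6 = 2*17 - 17 = 17, d_6 = (339 - 17^2)/2 = 50/2 = 25, a_6 = floor((18 + 17)/25) = 1.
  m_7 = 25*1 - 17 = 8, d_7 = (339 - 8^2)/25 = 275/25 = 11, a_7 = floor((18 + 8)/11) = 2.
  m_8 = 11*2 - 8 = 14, d_8 = (339 - 14^2)/11 = 143/11 = 13, a_8 = floor((18 + 14)/13) = 2.
  m_9 = 13*2 - 14 = 12, d_9 = (339 - 12^2)/13 = 195/13 = 15, a_9 = floor((18 + 12)/15) = 2.
  m_10 = 15*2 - 12 = 18, d_10 = (339 - 18^2)/15 = 15/15 = 1, a_10 = floor((18 + 18)/1) = 36.
  m_11 = 1*36 - 18 = 18, d_11 = (339 - 18^2)/1 = 15/1 = 15: (m_11, d_11) = (m_1, d_1) = (18, 15), so from here the quotients repeat a_1, ..., a_10; the period length is 10.
So sqrt(339) = [18; (2, 2, 2, 1, 17, 1, 2, 2, 2, 36)] with period length k = 10.
k is even, so the fundamental solution of x^2 - 339y^2 = 1 is (p_{k-1}, q_{k-1}) = (p_9, q_9); compute convergents through index 9.
Convergents (p_i = a_i*p_{i-1} + p_{i-2}, q_i = a_i*q_{i-1} + q_{i-2} with p_{-2}=0, p_{-1}=1, q_{-2}=1, q_{-1}=0):
  i=0: a_0=18, p_0 = 18*1 + 0 = 18, q_0 = 18*0 + 1 = 1.
  i=1: a_1=2, p_1 = 2*18 + 1 = 37, q_1 = 2*1 + 0 = 2.
  i=2: a_2=2, p_2 = 2*37 + 18 = 92, q_2 = 2*2 + 1 = 5.
  i=3: a_3=2, p_3 = 2*92 + 37 = 221, q_3 = 2*5 + 2 = 12.
  i=4: a_4=1, p_4 = 1*221 + 92 = 313, q_4 = 1*12 + 5 = 17.
  i=5: a_5=17, p_5 = 17*313 + 221 = 5542, q_5 = 17*17 + 12 = 301.
  i=6: a_6=1, p_6 = 1*5542 + 313 = 5855, q_6 = 1*301 + 17 = 318.
  i=7: a_7=2, p_7 = 2*5855 + 5542 = 17252, q_7 = 2*318 + 301 = 937.
  i=8: a_8=2, p_8 = 2*17252 + 5855 = 40359, q_8 = 2*937 + 318 = 2192.
  i=9: a_9=2, p_9 = 2*40359 + 17252 = 97970, q_9 = 2*2192 + 937 = 5321.
Check: 97970^2 - 339*5321^2 = 9598120900 - 9598120899 = 1, so (x, y) = (97970, 5321) solves the equation, and by the theorem it is the least positive solution.

(x, y) = (97970, 5321)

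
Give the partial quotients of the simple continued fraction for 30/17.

[1; 1, 3, 4]

Run the Euclidean algorithm on 30 and 17; the successive quotients are the partial quotients a_0, a_1, ... (each step inverts the fractional part left over by the previous one):
  30 = 1*17 + 13, so a_0 = 1.
  17 = 1*13 + 4, so a_1 = 1.
  13 = 3*4 + 1, so a_2 = 3.
  4 = 4*1 + 0, so a_3 = 4.
The remainder reaches 0 after 4 divisions, so the expansion has 4 partial quotients, read off in order.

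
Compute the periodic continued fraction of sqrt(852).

[29; (5, 3, 2, 4, 2, 3, 5, 58)]

Write x_i = (sqrt(852) + m_i)/d_i with (m_0, d_0) = (0, 1). a_0 = floor(sqrt(852)) = 29, since 29^2 = 841 <= 852 < 900 = 30^2.
Iterate m_{i+1} = d_i*a_i - m_i, d_{i+1} = (852 - m_{i+1}^2)/d_i, a_{i+1} = floor((a_0 + m_{i+1})/d_{i+1}):
  m_1 = 1*29 - 0 = 29, d_1 = (852 - 29^2)/1 = 11/1 = 11, a_1 = floor((29 + 29)/11) = 5.
  m_2 = 11*5 - 29 = 26, d_2 = (852 - 26^2)/11 = 176/11 = 16, a_2 = floor((29 + 26)/16) = 3.
  m_3 = 16*3 - 26 = 22, d_3 = (852 - 22^2)/16 = 368/16 = 23, a_3 = floor((29 + 22)/23) = 2.
  m_4 = 23*2 - 22 = 24, d_4 = (852 - 24^2)/23 = 276/23 = 12, a_4 = floor((29 + 24)/12) = 4.
  m_5 = 12*4 - 24 = 24, d_5 = (852 - 24^2)/12 = 276/12 = 23, a_5 = floor((29 + 24)/23) = 2.
  m_6 = 23*2 - 24 = 22, d_6 = (852 - 22^2)/23 = 368/23 = 16, a_6 = floor((29 + 22)/16) = 3.
  m_7 = 16*3 - 22 = 26, d_7 = (852 - 26^2)/16 = 176/16 = 11, a_7 = floor((29 + 26)/11) = 5.
  m_8 = 11*5 - 26 = 29, d_8 = (852 - 29^2)/11 = 11/11 = 1, a_8 = floor((29 + 29)/1) = 58.
  m_9 = 1*58 - 29 = 29, d_9 = (852 - 29^2)/1 = 11/1 = 11: (m_9, d_9) = (m_1, d_1) = (29, 11), so from here the quotients repeat a_1, ..., a_8; the period length is 8.
Hence the expansion of sqrt(852) is a_0 = 29 followed by the repeating block 5, 3, 2, 4, 2, 3, 5, 58 (period 8).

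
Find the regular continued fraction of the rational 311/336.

[0; 1, 12, 2, 3, 1, 2]

Run the Euclidean algorithm on 311 and 336; the successive quotients are the partial quotients a_0, a_1, ... (each step inverts the fractional part left over by the previous one):
  311 = 0*336 + 311, so a_0 = 0.
  336 = 1*311 + 25, so a_1 = 1.
  311 = 12*25 + 11, so a_2 = 12.
  25 = 2*11 + 3, so a_3 = 2.
  11 = 3*3 + 2, so a_4 = 3.
  3 = 1*2 + 1, so a_5 = 1.
  2 = 2*1 + 0, so a_6 = 2.
The remainder reaches 0 after 7 divisions, so the expansion has 7 partial quotients, read off in order.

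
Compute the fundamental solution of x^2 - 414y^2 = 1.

First expand sqrt(414) as a continued fraction. With x_i = (sqrt(414) + m_i)/d_i and (m_0, d_0) = (0, 1): a_0 = floor(sqrt(414)) = 20, since 20^2 = 400 <= 414 < 441 = 21^2.
Iterate m_{i+1} = d_i*a_i - m_i, d_{i+1} = (414 - m_{i+1}^2)/d_i, a_{i+1} = floor((a_0 + m_{i+1})/d_{i+1}):
  m_1 = 1*20 - 0 = 20, d_1 = (414 - 20^2)/1 = 14/1 = 14, a_1 = floor((20 + 20)/14) = 2.
  m_2 = 14*2 - 20 = 8, d_2 = (414 - 8^2)/14 = 350/14 = 25, a_2 = floor((20 + 8)/25) = 1.
  m_3 = 25*1 - 8 = 17, d_3 = (414 - 17^2)/25 = 125/25 = 5, a_3 = floor((20 + 17)/5) = 7.
  m_4 = 5*7 - 17 = 18, d_4 = (414 - 18^2)/5 = 90/5 = 18, a_4 = floor((20 + 18)/18) = 2.
  m_5 = 18*2 - 18 = 18, d_5 = (414 - 18^2)/18 = 90/18 = 5, a_5 = floor((20 + 18)/5) = 7.
  m_6 = 5*7 - 18 = 17, d_6 = (414 - 17^2)/5 = 125/5 = 25, a_6 = floor((20 + 17)/25) = 1.
  m_7 = 25*1 - 17 = 8, d_7 = (414 - 8^2)/25 = 350/25 = 14, a_7 = floor((20 + 8)/14) = 2.
  m_8 = 14*2 - 8 = 20, d_8 = (414 - 20^2)/14 = 14/14 = 1, a_8 = floor((20 + 20)/1) = 40.
  m_9 = 1*40 - 20 = 20, d_9 = (414 - 20^2)/1 = 14/1 = 14: (m_9, d_9) = (m_1, d_1) = (20, 14), so from here the quotients repeat a_1, ..., a_8; the period length is 8.
So sqrt(414) = [20; (2, 1, 7, 2, 7, 1, 2, 40)] with period length k = 8.
k is even, so the fundamental solution of x^2 - 414y^2 = 1 is (p_{k-1}, q_{k-1}) = (p_7, q_7); compute convergents through index 7.
Convergents (p_i = a_i*p_{i-1} + p_{i-2}, q_i = a_i*q_{i-1} + q_{i-2} with p_{-2}=0, p_{-1}=1, q_{-2}=1, q_{-1}=0):
  i=0: a_0=20, p_0 = 20*1 + 0 = 20, q_0 = 20*0 + 1 = 1.
  i=1: a_1=2, p_1 = 2*20 + 1 = 41, q_1 = 2*1 + 0 = 2.
  i=2: a_2=1, p_2 = 1*41 + 20 = 61, q_2 = 1*2 + 1 = 3.
  i=3: a_3=7, p_3 = 7*61 + 41 = 468, q_3 = 7*3 + 2 = 23.
  i=4: a_4=2, p_4 = 2*468 + 61 = 997, q_4 = 2*23 + 3 = 49.
  i=5: a_5=7, p_5 = 7*997 + 468 = 7447, q_5 = 7*49 + 23 = 366.
  i=6: a_6=1, p_6 = 1*7447 + 997 = 8444, q_6 = 1*366 + 49 = 415.
  i=7: a_7=2, p_7 = 2*8444 + 7447 = 24335, q_7 = 2*415 + 366 = 1196.
Check: 24335^2 - 414*1196^2 = 592192225 - 592192224 = 1, so (x, y) = (24335, 1196) solves the equation, and by the theorem it is the least positive solution.

(x, y) = (24335, 1196)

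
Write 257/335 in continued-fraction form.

[0; 1, 3, 3, 2, 1, 1, 4]

Run the Euclidean algorithm on 257 and 335; the successive quotients are the partial quotients a_0, a_1, ... (each step inverts the fractional part left over by the previous one):
  257 = 0*335 + 257, so a_0 = 0.
  335 = 1*257 + 78, so a_1 = 1.
  257 = 3*78 + 23, so a_2 = 3.
  78 = 3*23 + 9, so a_3 = 3.
  23 = 2*9 + 5, so a_4 = 2.
  9 = 1*5 + 4, so a_5 = 1.
  5 = 1*4 + 1, so a_6 = 1.
  4 = 4*1 + 0, so a_7 = 4.
The remainder reaches 0 after 8 divisions, so the expansion has 8 partial quotients, read off in order.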